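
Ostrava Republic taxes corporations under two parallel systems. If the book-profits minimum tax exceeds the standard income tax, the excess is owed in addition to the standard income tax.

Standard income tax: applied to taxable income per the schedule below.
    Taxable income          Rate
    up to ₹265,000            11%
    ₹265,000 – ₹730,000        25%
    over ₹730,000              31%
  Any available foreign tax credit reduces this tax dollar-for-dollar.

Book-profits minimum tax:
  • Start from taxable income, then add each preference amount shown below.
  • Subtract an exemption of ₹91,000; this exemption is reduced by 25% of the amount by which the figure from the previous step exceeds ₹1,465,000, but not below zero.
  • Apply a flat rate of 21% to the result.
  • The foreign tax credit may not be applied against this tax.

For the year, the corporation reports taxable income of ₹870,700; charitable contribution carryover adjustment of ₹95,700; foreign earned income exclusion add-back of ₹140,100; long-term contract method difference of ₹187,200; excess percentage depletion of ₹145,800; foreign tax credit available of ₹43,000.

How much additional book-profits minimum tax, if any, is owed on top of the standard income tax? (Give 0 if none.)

₹137,168

Book-profits minimum tax:
  Adjusted income: ₹870,700 + ₹95,700 + ₹140,100 + ₹187,200 + ₹145,800 = ₹1,439,500
  Exemption: ₹1,439,500 ≤ ₹1,465,000, so full ₹91,000 applies
  Base: ₹1,439,500 − ₹91,000 = ₹1,348,500
  ₹1,348,500 × 21% = ₹283,185

Standard income tax:
  ₹265,000 × 11% = ₹29,150
  ₹465,000 × 25% = ₹116,250
  ₹140,700 × 31% = ₹43,617
  → ₹189,017
  Less foreign tax credit ₹43,000 → ₹146,017

Excess of book-profits minimum tax over standard income tax: ₹283,185 − ₹146,017 = ₹137,168.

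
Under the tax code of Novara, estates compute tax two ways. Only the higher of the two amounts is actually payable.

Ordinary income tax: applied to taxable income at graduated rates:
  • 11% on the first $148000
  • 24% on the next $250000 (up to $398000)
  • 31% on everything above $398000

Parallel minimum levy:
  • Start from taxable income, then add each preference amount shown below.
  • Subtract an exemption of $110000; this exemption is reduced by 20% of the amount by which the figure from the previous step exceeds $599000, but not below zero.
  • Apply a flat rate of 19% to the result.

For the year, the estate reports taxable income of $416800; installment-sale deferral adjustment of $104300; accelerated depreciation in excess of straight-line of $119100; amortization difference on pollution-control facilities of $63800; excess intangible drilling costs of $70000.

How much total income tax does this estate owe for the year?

$132810

Parallel minimum levy:
  Adjusted income: $416800 + $104300 + $119100 + $63800 + $70000 = $774000
  Exemption: $110000 − 20% × ($774000 − $599000) = $110000 − $35000 = $75000
  Base: $774000 − $75000 = $699000
  $699000 × 19% = $132810

Ordinary income tax:
  $148000 × 11% = $16280
  $250000 × 24% = $60000
  $18800 × 31% = $5828
  → $82108

$132810 > $82108, so the parallel minimum levy is the binding amount.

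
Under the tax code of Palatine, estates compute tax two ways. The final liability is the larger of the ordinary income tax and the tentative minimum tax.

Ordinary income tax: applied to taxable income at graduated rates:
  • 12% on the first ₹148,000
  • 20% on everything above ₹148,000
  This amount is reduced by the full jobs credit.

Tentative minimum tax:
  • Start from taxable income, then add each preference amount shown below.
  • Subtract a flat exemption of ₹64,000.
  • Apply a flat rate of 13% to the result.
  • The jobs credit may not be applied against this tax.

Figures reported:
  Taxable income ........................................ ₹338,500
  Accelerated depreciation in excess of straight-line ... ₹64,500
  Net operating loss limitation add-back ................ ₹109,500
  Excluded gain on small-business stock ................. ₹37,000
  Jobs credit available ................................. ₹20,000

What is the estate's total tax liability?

₹63,115

Ordinary income tax:
  ₹148,000 × 12% = ₹17,760
  ₹190,500 × 20% = ₹38,100
  → ₹55,860
  Less jobs credit ₹20,000 → ₹35,860

Tentative minimum tax:
  Adjusted income: ₹338,500 + ₹64,500 + ₹109,500 + ₹37,000 = ₹549,500
  Less exemption ₹64,000 → base ₹485,500
  ₹485,500 × 13% = ₹63,115

₹63,115 > ₹35,860, so the tentative minimum tax is the binding amount.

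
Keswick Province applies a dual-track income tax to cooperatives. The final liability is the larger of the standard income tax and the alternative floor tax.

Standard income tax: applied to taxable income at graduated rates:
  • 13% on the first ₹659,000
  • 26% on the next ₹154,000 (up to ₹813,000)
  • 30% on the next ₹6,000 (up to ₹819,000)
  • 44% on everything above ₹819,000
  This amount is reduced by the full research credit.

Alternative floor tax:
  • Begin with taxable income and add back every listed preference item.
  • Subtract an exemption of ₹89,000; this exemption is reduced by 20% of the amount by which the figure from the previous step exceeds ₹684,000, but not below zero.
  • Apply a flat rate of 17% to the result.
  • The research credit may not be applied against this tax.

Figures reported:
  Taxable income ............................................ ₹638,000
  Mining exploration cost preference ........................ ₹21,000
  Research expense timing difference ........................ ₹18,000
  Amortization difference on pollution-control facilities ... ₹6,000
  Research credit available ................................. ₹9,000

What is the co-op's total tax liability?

Standard income tax:
  ₹638,000 × 13% = ₹82,940
  Less research credit ₹9,000 → ₹73,940

Alternative floor tax:
  Adjusted income: ₹638,000 + ₹21,000 + ₹18,000 + ₹6,000 = ₹683,000
  Exemption: ₹683,000 ≤ ₹684,000, so full ₹89,000 applies
  Base: ₹683,000 − ₹89,000 = ₹594,000
  ₹594,000 × 17% = ₹100,980

₹100,980 > ₹73,940, so the alternative floor tax is the binding amount.

₹100,980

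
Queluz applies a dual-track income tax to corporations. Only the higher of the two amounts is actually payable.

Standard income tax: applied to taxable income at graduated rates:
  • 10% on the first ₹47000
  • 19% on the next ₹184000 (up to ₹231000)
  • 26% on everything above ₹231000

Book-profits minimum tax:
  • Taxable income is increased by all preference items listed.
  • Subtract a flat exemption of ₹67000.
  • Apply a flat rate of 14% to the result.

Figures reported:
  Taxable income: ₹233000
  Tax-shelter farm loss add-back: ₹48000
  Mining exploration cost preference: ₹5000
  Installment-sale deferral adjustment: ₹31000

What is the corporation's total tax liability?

₹40180

Book-profits minimum tax:
  Adjusted income: ₹233000 + ₹48000 + ₹5000 + ₹31000 = ₹317000
  Less exemption ₹67000 → base ₹250000
  ₹250000 × 14% = ₹35000

Standard income tax:
  ₹47000 × 10% = ₹4700
  ₹184000 × 19% = ₹34960
  ₹2000 × 26% = ₹520
  → ₹40180

₹40180 > ₹35000, so the standard income tax governs.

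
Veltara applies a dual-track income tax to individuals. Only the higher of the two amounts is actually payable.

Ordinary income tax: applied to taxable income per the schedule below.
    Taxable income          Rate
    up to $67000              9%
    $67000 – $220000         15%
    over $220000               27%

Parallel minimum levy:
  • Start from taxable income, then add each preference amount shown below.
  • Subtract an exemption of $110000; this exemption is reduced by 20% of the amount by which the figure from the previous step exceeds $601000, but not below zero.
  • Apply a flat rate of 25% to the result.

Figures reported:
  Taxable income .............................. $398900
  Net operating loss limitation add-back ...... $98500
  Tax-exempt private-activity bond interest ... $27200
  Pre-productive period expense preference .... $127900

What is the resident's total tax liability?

$138200

Parallel minimum levy:
  Adjusted income: $398900 + $98500 + $27200 + $127900 = $652500
  Exemption: $110000 − 20% × ($652500 − $601000) = $110000 − $10300 = $99700
  Base: $652500 − $99700 = $552800
  $552800 × 25% = $138200

Ordinary income tax:
  $67000 × 9% = $6030
  $153000 × 15% = $22950
  $178900 × 27% = $48303
  → $77283

$138200 > $77283, so the parallel minimum levy is the binding amount.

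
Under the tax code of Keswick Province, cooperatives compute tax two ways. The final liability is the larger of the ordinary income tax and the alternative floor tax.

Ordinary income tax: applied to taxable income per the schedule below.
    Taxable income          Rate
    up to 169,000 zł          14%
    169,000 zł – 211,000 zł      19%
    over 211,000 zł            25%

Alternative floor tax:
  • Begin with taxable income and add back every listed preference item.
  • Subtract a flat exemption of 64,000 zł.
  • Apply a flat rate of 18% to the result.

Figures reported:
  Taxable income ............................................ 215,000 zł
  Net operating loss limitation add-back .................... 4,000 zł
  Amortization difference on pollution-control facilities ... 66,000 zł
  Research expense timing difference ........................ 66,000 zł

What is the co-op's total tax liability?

Alternative floor tax:
  Adjusted income: 215,000 zł + 4,000 zł + 66,000 zł + 66,000 zł = 351,000 zł
  Less exemption 64,000 zł → base 287,000 zł
  287,000 zł × 18% = 51,660 zł

Ordinary income tax:
  169,000 zł × 14% = 23,660 zł
  42,000 zł × 19% = 7,980 zł
  4,000 zł × 25% = 1,000 zł
  → 32,640 zł

51,660 zł > 32,640 zł, so the alternative floor tax is the binding amount.

51,660 zł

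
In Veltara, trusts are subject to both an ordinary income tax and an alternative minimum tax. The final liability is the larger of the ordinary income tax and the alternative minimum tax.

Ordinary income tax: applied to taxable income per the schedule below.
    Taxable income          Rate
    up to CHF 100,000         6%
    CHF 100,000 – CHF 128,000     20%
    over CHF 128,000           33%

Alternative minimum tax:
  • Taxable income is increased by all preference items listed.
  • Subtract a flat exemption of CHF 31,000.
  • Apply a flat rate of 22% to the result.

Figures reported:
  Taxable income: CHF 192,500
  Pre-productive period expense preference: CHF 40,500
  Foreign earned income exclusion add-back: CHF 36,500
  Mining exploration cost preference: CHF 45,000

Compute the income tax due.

Ordinary income tax:
  CHF 100,000 × 6% = CHF 6,000
  CHF 28,000 × 20% = CHF 5,600
  CHF 64,500 × 33% = CHF 21,285
  → CHF 32,885

Alternative minimum tax:
  Adjusted income: CHF 192,500 + CHF 40,500 + CHF 36,500 + CHF 45,000 = CHF 314,500
  Less exemption CHF 31,000 → base CHF 283,500
  CHF 283,500 × 22% = CHF 62,370

CHF 62,370 > CHF 32,885, so the alternative minimum tax is the binding amount.

CHF 62,370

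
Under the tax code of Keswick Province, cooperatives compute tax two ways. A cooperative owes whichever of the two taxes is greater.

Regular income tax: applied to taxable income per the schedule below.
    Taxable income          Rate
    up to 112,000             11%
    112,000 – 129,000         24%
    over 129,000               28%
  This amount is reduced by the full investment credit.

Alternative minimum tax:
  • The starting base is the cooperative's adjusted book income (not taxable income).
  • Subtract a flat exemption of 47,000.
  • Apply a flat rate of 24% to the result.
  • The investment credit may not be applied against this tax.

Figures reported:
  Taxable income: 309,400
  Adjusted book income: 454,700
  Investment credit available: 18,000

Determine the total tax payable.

Alternative minimum tax:
  Base (adjusted book income): 454,700
  Less exemption 47,000 → base 407,700
  407,700 × 24% = 97,848

Regular income tax:
  112,000 × 11% = 12,320
  17,000 × 24% = 4,080
  180,400 × 28% = 50,512
  → 66,912
  Less investment credit 18,000 → 48,912

97,848 > 48,912, so the alternative minimum tax is the binding amount.

97,848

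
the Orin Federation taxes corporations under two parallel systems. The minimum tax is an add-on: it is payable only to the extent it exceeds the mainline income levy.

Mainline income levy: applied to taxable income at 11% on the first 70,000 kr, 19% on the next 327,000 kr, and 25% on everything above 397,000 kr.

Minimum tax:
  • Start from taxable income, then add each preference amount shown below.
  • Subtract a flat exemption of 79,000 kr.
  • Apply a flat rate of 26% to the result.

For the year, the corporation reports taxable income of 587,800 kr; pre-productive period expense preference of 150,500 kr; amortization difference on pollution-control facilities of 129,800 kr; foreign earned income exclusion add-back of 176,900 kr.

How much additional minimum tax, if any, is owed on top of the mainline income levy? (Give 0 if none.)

133,630 kr

Mainline income levy:
  70,000 kr × 11% = 7,700 kr
  327,000 kr × 19% = 62,130 kr
  190,800 kr × 25% = 47,700 kr
  → 117,530 kr

Minimum tax:
  Adjusted income: 587,800 kr + 150,500 kr + 129,800 kr + 176,900 kr = 1,045,000 kr
  Less exemption 79,000 kr → base 966,000 kr
  966,000 kr × 26% = 251,160 kr

Excess of minimum tax over mainline income levy: 251,160 kr − 117,530 kr = 133,630 kr.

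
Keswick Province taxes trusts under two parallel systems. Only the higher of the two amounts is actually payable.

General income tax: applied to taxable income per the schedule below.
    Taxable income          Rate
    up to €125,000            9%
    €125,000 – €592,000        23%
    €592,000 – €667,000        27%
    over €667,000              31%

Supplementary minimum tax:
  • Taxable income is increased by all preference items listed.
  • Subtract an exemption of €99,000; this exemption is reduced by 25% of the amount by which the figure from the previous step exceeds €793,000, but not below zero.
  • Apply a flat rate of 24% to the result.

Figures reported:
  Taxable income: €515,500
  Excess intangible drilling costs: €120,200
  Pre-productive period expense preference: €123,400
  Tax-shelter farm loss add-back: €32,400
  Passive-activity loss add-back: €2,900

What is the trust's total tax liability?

General income tax:
  €125,000 × 9% = €11,250
  €390,500 × 23% = €89,815
  → €101,065

Supplementary minimum tax:
  Adjusted income: €515,500 + €120,200 + €123,400 + €32,400 + €2,900 = €794,400
  Exemption: €99,000 − 25% × (€794,400 − €793,000) = €99,000 − €350 = €98,650
  Base: €794,400 − €98,650 = €695,750
  €695,750 × 24% = €166,980

€166,980 > €101,065, so the supplementary minimum tax is the binding amount.

€166,980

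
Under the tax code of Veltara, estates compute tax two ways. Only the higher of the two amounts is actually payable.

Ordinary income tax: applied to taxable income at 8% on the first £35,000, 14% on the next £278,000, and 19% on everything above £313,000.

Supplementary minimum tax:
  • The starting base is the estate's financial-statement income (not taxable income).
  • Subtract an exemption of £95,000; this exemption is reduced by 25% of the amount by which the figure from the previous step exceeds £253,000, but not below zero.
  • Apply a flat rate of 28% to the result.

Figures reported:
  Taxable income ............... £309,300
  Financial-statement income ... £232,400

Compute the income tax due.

Supplementary minimum tax:
  Base (financial-statement income): £232,400
  Exemption: £232,400 ≤ £253,000, so full £95,000 applies
  Base: £232,400 − £95,000 = £137,400
  £137,400 × 28% = £38,472

Ordinary income tax:
  £35,000 × 8% = £2,800
  £274,300 × 14% = £38,402
  → £41,202

£41,202 > £38,472, so the ordinary income tax governs.

£41,202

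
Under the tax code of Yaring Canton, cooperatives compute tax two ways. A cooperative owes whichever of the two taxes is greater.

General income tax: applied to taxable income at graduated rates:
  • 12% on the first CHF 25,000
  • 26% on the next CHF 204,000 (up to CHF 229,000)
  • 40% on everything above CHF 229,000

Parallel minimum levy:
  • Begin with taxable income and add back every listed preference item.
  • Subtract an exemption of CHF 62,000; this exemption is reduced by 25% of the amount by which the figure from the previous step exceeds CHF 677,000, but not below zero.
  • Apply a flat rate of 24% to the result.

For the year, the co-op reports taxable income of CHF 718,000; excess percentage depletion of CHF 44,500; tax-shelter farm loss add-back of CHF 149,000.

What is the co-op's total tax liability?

General income tax:
  CHF 25,000 × 12% = CHF 3,000
  CHF 204,000 × 26% = CHF 53,040
  CHF 489,000 × 40% = CHF 195,600
  → CHF 251,640

Parallel minimum levy:
  Adjusted income: CHF 718,000 + CHF 44,500 + CHF 149,000 = CHF 911,500
  Exemption: CHF 62,000 − 25% × (CHF 911,500 − CHF 677,000) = CHF 62,000 − CHF 58,625 = CHF 3,375
  Base: CHF 911,500 − CHF 3,375 = CHF 908,125
  CHF 908,125 × 24% = CHF 217,950

CHF 251,640 > CHF 217,950, so the general income tax governs.

CHF 251,640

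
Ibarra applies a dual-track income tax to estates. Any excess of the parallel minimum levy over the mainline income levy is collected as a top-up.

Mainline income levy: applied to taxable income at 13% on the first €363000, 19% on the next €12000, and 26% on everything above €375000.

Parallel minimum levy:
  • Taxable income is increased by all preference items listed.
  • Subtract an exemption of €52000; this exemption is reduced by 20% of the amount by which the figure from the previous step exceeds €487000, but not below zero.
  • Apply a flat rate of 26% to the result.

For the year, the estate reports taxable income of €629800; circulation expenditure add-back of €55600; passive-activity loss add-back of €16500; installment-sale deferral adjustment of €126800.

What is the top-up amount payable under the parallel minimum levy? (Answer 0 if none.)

€99744

Parallel minimum levy:
  Adjusted income: €629800 + €55600 + €16500 + €126800 = €828700
  Exemption: 20% × (€828700 − €487000) = €68340 ≥ €52000, so the exemption is fully phased out
  Base: €828700 − €0 = €828700
  €828700 × 26% = €215462

Mainline income levy:
  €363000 × 13% = €47190
  €12000 × 19% = €2280
  €254800 × 26% = €66248
  → €115718

Excess of parallel minimum levy over mainline income levy: €215462 − €115718 = €99744.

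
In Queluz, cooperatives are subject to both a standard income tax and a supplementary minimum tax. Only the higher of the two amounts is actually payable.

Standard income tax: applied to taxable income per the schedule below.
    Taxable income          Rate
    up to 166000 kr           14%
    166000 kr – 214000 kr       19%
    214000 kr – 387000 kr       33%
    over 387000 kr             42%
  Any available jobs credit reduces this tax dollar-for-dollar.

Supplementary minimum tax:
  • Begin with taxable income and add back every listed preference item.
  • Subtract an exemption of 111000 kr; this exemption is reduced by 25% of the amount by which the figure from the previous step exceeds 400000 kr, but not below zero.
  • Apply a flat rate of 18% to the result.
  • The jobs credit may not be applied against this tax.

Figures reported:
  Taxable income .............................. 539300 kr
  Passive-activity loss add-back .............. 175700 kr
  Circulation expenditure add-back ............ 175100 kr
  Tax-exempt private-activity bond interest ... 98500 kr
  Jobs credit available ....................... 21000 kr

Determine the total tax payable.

177948 kr

Supplementary minimum tax:
  Adjusted income: 539300 kr + 175700 kr + 175100 kr + 98500 kr = 988600 kr
  Exemption: 25% × (988600 kr − 400000 kr) = 147150 kr ≥ 111000 kr, so the exemption is fully phased out
  Base: 988600 kr − 0 kr = 988600 kr
  988600 kr × 18% = 177948 kr

Standard income tax:
  166000 kr × 14% = 23240 kr
  48000 kr × 19% = 9120 kr
  173000 kr × 33% = 57090 kr
  152300 kr × 42% = 63966 kr
  → 153416 kr
  Less jobs credit 21000 kr → 132416 kr

177948 kr > 132416 kr, so the supplementary minimum tax is the binding amount.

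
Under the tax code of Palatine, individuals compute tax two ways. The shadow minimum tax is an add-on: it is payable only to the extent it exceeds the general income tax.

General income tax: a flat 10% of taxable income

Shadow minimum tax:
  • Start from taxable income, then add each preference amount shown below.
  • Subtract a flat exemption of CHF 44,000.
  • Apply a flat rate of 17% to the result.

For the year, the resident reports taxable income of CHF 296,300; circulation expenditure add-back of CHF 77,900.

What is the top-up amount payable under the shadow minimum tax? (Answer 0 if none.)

CHF 26,504

General income tax:
  CHF 296,300 × 10% = CHF 29,630

Shadow minimum tax:
  Adjusted income: CHF 296,300 + CHF 77,900 = CHF 374,200
  Less exemption CHF 44,000 → base CHF 330,200
  CHF 330,200 × 17% = CHF 56,134

Excess of shadow minimum tax over general income tax: CHF 56,134 − CHF 29,630 = CHF 26,504.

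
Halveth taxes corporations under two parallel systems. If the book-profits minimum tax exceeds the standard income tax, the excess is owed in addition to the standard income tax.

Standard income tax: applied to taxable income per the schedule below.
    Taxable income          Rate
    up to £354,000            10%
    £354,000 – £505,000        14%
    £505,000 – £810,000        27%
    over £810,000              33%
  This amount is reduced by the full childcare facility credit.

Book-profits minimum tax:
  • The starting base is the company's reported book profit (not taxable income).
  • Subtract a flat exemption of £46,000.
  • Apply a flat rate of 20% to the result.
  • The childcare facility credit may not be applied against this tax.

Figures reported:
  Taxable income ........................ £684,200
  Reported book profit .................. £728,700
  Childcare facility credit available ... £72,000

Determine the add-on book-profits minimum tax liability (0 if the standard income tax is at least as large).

Book-profits minimum tax:
  Base (reported book profit): £728,700
  Less exemption £46,000 → base £682,700
  £682,700 × 20% = £136,540

Standard income tax:
  £354,000 × 10% = £35,400
  £151,000 × 14% = £21,140
  £179,200 × 27% = £48,384
  → £104,924
  Less childcare facility credit £72,000 → £32,924

Excess of book-profits minimum tax over standard income tax: £136,540 − £32,924 = £103,616.

£103,616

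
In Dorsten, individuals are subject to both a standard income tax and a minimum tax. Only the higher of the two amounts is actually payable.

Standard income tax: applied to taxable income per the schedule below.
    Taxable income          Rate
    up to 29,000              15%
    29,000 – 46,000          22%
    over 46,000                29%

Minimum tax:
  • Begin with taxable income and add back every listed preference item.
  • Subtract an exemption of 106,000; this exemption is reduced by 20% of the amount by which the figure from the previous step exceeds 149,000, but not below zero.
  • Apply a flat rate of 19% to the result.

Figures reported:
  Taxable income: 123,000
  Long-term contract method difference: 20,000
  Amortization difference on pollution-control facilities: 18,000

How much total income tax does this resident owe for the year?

Minimum tax:
  Adjusted income: 123,000 + 20,000 + 18,000 = 161,000
  Exemption: 106,000 − 20% × (161,000 − 149,000) = 106,000 − 2,400 = 103,600
  Base: 161,000 − 103,600 = 57,400
  57,400 × 19% = 10,906

Standard income tax:
  29,000 × 15% = 4,350
  17,000 × 22% = 3,740
  77,000 × 29% = 22,330
  → 30,420

30,420 > 10,906, so the standard income tax governs.

30,420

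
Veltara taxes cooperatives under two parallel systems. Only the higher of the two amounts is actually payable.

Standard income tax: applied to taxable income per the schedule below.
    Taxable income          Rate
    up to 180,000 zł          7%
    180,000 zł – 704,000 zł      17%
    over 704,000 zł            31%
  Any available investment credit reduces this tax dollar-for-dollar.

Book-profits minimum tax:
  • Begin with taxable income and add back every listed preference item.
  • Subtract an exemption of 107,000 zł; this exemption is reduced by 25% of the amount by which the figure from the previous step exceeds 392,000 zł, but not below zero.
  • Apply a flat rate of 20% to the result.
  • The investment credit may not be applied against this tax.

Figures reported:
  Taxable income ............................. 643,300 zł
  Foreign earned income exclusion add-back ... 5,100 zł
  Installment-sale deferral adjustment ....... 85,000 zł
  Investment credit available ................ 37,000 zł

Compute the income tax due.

Book-profits minimum tax:
  Adjusted income: 643,300 zł + 5,100 zł + 85,000 zł = 733,400 zł
  Exemption: 107,000 zł − 25% × (733,400 zł − 392,000 zł) = 107,000 zł − 85,350 zł = 21,650 zł
  Base: 733,400 zł − 21,650 zł = 711,750 zł
  711,750 zł × 20% = 142,350 zł

Standard income tax:
  180,000 zł × 7% = 12,600 zł
  463,300 zł × 17% = 78,761 zł
  → 91,361 zł
  Less investment credit 37,000 zł → 54,361 zł

142,350 zł > 54,361 zł, so the book-profits minimum tax is the binding amount.

142,350 zł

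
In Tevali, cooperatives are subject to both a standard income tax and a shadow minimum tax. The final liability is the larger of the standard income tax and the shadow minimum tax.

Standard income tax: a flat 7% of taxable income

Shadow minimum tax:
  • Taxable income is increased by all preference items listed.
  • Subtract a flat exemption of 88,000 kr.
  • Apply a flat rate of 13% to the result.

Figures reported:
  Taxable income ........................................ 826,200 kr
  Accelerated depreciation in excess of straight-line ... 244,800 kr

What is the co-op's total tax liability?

127,790 kr

Shadow minimum tax:
  Adjusted income: 826,200 kr + 244,800 kr = 1,071,000 kr
  Less exemption 88,000 kr → base 983,000 kr
  983,000 kr × 13% = 127,790 kr

Standard income tax:
  826,200 kr × 7% = 57,834 kr

127,790 kr > 57,834 kr, so the shadow minimum tax is the binding amount.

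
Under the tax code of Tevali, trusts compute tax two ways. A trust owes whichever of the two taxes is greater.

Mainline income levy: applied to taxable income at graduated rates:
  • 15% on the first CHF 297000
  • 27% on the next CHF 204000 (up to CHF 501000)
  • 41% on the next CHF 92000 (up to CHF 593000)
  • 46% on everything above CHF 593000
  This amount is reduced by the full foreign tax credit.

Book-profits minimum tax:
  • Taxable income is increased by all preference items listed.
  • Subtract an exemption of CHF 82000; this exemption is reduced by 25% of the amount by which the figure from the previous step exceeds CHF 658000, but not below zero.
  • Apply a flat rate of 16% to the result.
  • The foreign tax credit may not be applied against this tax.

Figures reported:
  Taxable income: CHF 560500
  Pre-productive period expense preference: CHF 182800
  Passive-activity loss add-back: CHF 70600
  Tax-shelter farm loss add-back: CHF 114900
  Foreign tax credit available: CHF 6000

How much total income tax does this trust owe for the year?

CHF 146320

Book-profits minimum tax:
  Adjusted income: CHF 560500 + CHF 182800 + CHF 70600 + CHF 114900 = CHF 928800
  Exemption: CHF 82000 − 25% × (CHF 928800 − CHF 658000) = CHF 82000 − CHF 67700 = CHF 14300
  Base: CHF 928800 − CHF 14300 = CHF 914500
  CHF 914500 × 16% = CHF 146320

Mainline income levy:
  CHF 297000 × 15% = CHF 44550
  CHF 204000 × 27% = CHF 55080
  CHF 59500 × 41% = CHF 24395
  → CHF 124025
  Less foreign tax credit CHF 6000 → CHF 118025

CHF 146320 > CHF 118025, so the book-profits minimum tax is the binding amount.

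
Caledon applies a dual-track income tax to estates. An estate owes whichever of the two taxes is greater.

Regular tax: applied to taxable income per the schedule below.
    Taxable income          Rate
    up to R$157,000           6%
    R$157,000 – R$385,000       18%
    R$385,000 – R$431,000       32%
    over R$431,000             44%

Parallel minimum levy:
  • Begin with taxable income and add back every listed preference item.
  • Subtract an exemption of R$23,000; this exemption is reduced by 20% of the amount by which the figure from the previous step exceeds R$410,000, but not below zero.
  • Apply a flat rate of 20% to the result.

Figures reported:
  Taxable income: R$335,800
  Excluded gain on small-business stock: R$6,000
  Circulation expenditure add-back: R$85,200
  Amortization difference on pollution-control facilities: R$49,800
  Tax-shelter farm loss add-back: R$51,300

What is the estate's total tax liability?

R$105,620

Regular tax:
  R$157,000 × 6% = R$9,420
  R$178,800 × 18% = R$32,184
  → R$41,604

Parallel minimum levy:
  Adjusted income: R$335,800 + R$6,000 + R$85,200 + R$49,800 + R$51,300 = R$528,100
  Exemption: 20% × (R$528,100 − R$410,000) = R$23,620 ≥ R$23,000, so the exemption is fully phased out
  Base: R$528,100 − R$0 = R$528,100
  R$528,100 × 20% = R$105,620

R$105,620 > R$41,604, so the parallel minimum levy is the binding amount.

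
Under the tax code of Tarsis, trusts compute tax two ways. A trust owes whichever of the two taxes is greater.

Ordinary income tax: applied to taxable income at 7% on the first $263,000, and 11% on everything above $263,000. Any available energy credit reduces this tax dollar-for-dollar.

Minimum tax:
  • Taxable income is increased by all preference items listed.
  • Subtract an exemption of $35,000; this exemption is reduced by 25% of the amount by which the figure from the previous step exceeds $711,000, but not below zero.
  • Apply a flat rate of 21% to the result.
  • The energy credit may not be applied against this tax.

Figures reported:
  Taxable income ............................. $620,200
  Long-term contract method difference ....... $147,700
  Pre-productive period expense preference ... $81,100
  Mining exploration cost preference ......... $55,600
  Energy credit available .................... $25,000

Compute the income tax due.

$189,966

Ordinary income tax:
  $263,000 × 7% = $18,410
  $357,200 × 11% = $39,292
  → $57,702
  Less energy credit $25,000 → $32,702

Minimum tax:
  Adjusted income: $620,200 + $147,700 + $81,100 + $55,600 = $904,600
  Exemption: 25% × ($904,600 − $711,000) = $48,400 ≥ $35,000, so the exemption is fully phased out
  Base: $904,600 − $0 = $904,600
  $904,600 × 21% = $189,966

$189,966 > $32,702, so the minimum tax is the binding amount.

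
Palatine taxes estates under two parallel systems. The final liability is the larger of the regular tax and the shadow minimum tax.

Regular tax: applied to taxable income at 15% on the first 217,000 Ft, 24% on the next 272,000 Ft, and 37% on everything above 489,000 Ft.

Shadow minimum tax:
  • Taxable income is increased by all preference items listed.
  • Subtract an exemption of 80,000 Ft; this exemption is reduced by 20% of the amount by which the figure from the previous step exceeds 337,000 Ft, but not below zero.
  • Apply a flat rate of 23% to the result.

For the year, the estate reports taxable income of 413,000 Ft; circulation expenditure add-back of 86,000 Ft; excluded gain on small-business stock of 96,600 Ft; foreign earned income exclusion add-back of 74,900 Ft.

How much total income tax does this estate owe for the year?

Shadow minimum tax:
  Adjusted income: 413,000 Ft + 86,000 Ft + 96,600 Ft + 74,900 Ft = 670,500 Ft
  Exemption: 80,000 Ft − 20% × (670,500 Ft − 337,000 Ft) = 80,000 Ft − 66,700 Ft = 13,300 Ft
  Base: 670,500 Ft − 13,300 Ft = 657,200 Ft
  657,200 Ft × 23% = 151,156 Ft

Regular tax:
  217,000 Ft × 15% = 32,550 Ft
  196,000 Ft × 24% = 47,040 Ft
  → 79,590 Ft

151,156 Ft > 79,590 Ft, so the shadow minimum tax is the binding amount.

151,156 Ft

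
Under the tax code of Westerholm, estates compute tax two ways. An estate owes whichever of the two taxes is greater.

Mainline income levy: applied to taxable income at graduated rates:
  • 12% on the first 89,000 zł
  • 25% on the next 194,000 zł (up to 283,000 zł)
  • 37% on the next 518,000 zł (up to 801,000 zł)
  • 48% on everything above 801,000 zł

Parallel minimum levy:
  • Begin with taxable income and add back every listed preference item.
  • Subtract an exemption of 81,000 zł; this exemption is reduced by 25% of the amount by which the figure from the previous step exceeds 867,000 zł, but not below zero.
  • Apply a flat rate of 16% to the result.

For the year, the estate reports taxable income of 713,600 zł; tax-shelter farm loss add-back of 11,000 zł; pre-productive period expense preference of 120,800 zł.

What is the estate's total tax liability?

218,502 zł

Mainline income levy:
  89,000 zł × 12% = 10,680 zł
  194,000 zł × 25% = 48,500 zł
  430,600 zł × 37% = 159,322 zł
  → 218,502 zł

Parallel minimum levy:
  Adjusted income: 713,600 zł + 11,000 zł + 120,800 zł = 845,400 zł
  Exemption: 845,400 zł ≤ 867,000 zł, so full 81,000 zł applies
  Base: 845,400 zł − 81,000 zł = 764,400 zł
  764,400 zł × 16% = 122,304 zł

218,502 zł > 122,304 zł, so the mainline income levy governs.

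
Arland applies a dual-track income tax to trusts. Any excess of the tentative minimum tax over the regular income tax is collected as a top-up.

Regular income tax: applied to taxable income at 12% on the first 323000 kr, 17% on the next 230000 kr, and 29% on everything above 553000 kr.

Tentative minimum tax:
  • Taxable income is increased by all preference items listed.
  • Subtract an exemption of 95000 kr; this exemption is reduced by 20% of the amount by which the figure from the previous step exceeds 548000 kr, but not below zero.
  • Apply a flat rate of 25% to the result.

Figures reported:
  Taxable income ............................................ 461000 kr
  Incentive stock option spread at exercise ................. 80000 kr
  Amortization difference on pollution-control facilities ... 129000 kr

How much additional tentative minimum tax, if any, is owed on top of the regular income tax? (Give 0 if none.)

87630 kr

Regular income tax:
  323000 kr × 12% = 38760 kr
  138000 kr × 17% = 23460 kr
  → 62220 kr

Tentative minimum tax:
  Adjusted income: 461000 kr + 80000 kr + 129000 kr = 670000 kr
  Exemption: 95000 kr − 20% × (670000 kr − 548000 kr) = 95000 kr − 24400 kr = 70600 kr
  Base: 670000 kr − 70600 kr = 599400 kr
  599400 kr × 25% = 149850 kr

Excess of tentative minimum tax over regular income tax: 149850 kr − 62220 kr = 87630 kr.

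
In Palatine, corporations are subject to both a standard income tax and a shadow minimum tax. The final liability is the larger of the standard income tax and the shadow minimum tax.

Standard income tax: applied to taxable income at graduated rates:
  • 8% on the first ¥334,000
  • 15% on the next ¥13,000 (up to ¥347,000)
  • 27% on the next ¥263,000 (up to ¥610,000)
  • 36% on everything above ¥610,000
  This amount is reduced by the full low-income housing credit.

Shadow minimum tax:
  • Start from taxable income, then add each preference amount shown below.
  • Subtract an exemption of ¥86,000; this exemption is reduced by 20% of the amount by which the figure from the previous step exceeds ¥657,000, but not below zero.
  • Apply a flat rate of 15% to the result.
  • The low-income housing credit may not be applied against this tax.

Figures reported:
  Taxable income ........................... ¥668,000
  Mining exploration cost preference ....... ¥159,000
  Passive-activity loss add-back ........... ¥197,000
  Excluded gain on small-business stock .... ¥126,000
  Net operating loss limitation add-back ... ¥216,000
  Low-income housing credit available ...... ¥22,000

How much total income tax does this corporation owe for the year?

¥204,900

Shadow minimum tax:
  Adjusted income: ¥668,000 + ¥159,000 + ¥197,000 + ¥126,000 + ¥216,000 = ¥1,366,000
  Exemption: 20% × (¥1,366,000 − ¥657,000) = ¥141,800 ≥ ¥86,000, so the exemption is fully phased out
  Base: ¥1,366,000 − ¥0 = ¥1,366,000
  ¥1,366,000 × 15% = ¥204,900

Standard income tax:
  ¥334,000 × 8% = ¥26,720
  ¥13,000 × 15% = ¥1,950
  ¥263,000 × 27% = ¥71,010
  ¥58,000 × 36% = ¥20,880
  → ¥120,560
  Less low-income housing credit ¥22,000 → ¥98,560

¥204,900 > ¥98,560, so the shadow minimum tax is the binding amount.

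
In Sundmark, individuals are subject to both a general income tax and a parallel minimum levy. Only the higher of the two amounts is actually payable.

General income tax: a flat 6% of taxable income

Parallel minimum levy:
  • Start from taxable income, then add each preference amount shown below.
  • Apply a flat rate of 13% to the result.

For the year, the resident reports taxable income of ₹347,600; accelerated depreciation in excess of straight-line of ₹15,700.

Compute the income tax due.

₹47,229

General income tax:
  ₹347,600 × 6% = ₹20,856

Parallel minimum levy:
  Adjusted income: ₹347,600 + ₹15,700 = ₹363,300
  ₹363,300 × 13% = ₹47,229

₹47,229 > ₹20,856, so the parallel minimum levy is the binding amount.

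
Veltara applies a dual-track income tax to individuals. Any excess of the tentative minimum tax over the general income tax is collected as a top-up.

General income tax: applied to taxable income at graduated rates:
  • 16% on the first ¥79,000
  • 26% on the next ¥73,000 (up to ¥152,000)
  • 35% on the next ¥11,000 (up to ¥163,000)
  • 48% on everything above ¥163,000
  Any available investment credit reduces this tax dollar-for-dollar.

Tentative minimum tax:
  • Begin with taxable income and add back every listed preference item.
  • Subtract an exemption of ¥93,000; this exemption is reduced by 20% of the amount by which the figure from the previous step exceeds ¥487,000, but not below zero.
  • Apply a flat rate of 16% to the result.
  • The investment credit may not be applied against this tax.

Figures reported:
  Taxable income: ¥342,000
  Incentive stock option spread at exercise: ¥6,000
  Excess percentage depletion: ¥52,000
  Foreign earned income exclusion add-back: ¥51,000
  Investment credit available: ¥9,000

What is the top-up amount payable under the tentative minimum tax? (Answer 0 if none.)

¥0

Tentative minimum tax:
  Adjusted income: ¥342,000 + ¥6,000 + ¥52,000 + ¥51,000 = ¥451,000
  Exemption: ¥451,000 ≤ ¥487,000, so full ¥93,000 applies
  Base: ¥451,000 − ¥93,000 = ¥358,000
  ¥358,000 × 16% = ¥57,280

General income tax:
  ¥79,000 × 16% = ¥12,640
  ¥73,000 × 26% = ¥18,980
  ¥11,000 × 35% = ¥3,850
  ¥179,000 × 48% = ¥85,920
  → ¥121,390
  Less investment credit ¥9,000 → ¥112,390

¥57,280 ≤ ¥112,390, so no add-on is due.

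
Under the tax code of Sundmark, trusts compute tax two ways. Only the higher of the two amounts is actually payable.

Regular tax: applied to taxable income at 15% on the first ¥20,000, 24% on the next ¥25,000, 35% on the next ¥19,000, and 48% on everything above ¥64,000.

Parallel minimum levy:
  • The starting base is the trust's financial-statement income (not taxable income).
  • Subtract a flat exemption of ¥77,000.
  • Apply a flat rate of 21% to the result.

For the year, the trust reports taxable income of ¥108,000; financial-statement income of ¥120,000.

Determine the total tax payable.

¥36,770

Regular tax:
  ¥20,000 × 15% = ¥3,000
  ¥25,000 × 24% = ¥6,000
  ¥19,000 × 35% = ¥6,650
  ¥44,000 × 48% = ¥21,120
  → ¥36,770

Parallel minimum levy:
  Base (financial-statement income): ¥120,000
  Less exemption ¥77,000 → base ¥43,000
  ¥43,000 × 21% = ¥9,030

¥36,770 > ¥9,030, so the regular tax governs.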